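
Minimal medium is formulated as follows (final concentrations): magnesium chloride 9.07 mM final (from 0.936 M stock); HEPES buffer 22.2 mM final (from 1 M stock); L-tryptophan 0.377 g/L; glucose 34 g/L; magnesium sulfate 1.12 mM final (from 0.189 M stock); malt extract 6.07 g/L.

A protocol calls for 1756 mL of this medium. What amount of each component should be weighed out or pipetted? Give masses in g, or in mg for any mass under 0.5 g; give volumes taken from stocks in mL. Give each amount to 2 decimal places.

magnesium chloride 17.02 mL; HEPES buffer 38.98 mL; L-tryptophan 0.66 g; glucose 59.70 g; magnesium sulfate 10.41 mL; malt extract 10.66 g

Target volume = 1756 mL = 1.756 L.
magnesium chloride: C1V1 = C2V2 → 9.07 mM × 1756 mL ÷ 936 mM = 17.02 mL
HEPES buffer: C1V1 = C2V2 → 22.2 mM × 1756 mL ÷ 1000 mM = 38.98 mL
L-tryptophan: 0.377 g/L × 1.756 L = 0.66 g
glucose: 34 g/L × 1.756 L = 59.70 g
magnesium sulfate: C1V1 = C2V2 → 1.12 mM × 1756 mL ÷ 189 mM = 10.41 mL
malt extract: 6.07 g/L × 1.756 L = 10.66 g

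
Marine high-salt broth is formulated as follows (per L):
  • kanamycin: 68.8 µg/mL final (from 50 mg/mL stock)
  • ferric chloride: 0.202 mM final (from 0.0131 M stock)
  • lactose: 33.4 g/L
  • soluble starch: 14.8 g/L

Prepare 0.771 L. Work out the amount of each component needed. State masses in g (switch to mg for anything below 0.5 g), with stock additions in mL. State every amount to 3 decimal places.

Scale factor relative to 1 L: 0.771.
kanamycin: V = C2·V2/C1 = 68.8 µg/mL × 771 mL ÷ 50000 µg/mL = 1.061 mL
ferric chloride: C1V1 = C2V2 → 0.202 mM × 771 mL ÷ 13.1 mM = 11.889 mL
lactose: 33.4 g/L × 0.771 L = 25.751 g
soluble starch: 14.8 g/L × 0.771 L = 11.411 g

kanamycin 1.061 mL; ferric chloride 11.889 mL; lactose 25.751 g; soluble starch 11.411 g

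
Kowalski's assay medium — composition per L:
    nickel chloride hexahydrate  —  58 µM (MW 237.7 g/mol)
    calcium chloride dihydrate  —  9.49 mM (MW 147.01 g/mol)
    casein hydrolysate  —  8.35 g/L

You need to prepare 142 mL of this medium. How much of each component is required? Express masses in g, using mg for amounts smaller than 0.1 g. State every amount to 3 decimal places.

Working volume: 142 mL = 0.142 L.
nickel chloride hexahydrate: 58 µmol/L × 237.7 g/mol × 0.142 L ÷ 1000 = 1.958 mg
calcium chloride dihydrate: 9.49 mmol/L × 147.01 g/mol × 0.142 L ÷ 1000 = 0.198 g
casein hydrolysate: 8.35 g/L × 0.142 L = 1.186 g

nickel chloride hexahydrate 1.958 mg; calcium chloride dihydrate 0.198 g; casein hydrolysate 1.186 g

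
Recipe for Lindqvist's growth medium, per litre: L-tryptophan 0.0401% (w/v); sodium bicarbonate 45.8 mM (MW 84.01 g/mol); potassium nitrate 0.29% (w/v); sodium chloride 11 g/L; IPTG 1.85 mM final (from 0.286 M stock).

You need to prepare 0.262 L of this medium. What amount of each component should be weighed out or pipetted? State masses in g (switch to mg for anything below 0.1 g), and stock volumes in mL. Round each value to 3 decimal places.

L-tryptophan 0.105 g; sodium bicarbonate 1.008 g; potassium nitrate 0.760 g; sodium chloride 2.882 g; IPTG 1.695 mL

Working volume: 0.262 L.
L-tryptophan: 0.0401% w/v = 0.401 g/L → 0.401 × 0.262 L = 0.105 g
sodium bicarbonate: 45.8 mmol/L × 84.01 g/mol × 0.262 L ÷ 1000 = 1.008 g
potassium nitrate: 0.29 g per 100 mL × 262 mL ÷ 100 = 0.760 g
sodium chloride: 11 g/L × 0.262 L = 2.882 g
IPTG: dilute stock: 1.85 mM × 262 mL ÷ 286 mM = 1.695 mL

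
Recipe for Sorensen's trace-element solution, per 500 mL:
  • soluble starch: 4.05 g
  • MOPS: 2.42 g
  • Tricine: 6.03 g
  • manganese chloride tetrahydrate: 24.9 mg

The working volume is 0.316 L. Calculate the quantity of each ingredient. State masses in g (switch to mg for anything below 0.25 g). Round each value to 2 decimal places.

soluble starch 2.56 g; MOPS 1.53 g; Tricine 3.81 g; manganese chloride tetrahydrate 15.74 mg

Scale factor = 316 mL / 500 mL = 0.632.
soluble starch: 4.05 g × (316 mL / 500 mL) = 2.56 g
MOPS: 2.42 g × (316 mL / 500 mL) = 1.53 g
Tricine: 6.03 g × (316 mL / 500 mL) = 3.81 g
manganese chloride tetrahydrate: 24.9 mg × (316 mL / 500 mL) = 15.74 mg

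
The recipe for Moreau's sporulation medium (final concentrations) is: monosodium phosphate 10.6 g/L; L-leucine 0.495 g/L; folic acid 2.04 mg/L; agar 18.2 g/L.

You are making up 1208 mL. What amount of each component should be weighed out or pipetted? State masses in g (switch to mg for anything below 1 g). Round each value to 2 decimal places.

monosodium phosphate 12.80 g; L-leucine 597.96 mg; folic acid 2.46 mg; agar 21.99 g

Working volume: 1208 mL = 1.208 L.
monosodium phosphate: 10.6 g/L × 1.208 L = 12.80 g
L-leucine: 0.495 g/L × 1.208 L = 0.59796 g = 597.96 mg
folic acid: 2.04 mg/L × 1.208 L = 2.46 mg
agar: 18.2 g/L × 1.208 L = 21.99 g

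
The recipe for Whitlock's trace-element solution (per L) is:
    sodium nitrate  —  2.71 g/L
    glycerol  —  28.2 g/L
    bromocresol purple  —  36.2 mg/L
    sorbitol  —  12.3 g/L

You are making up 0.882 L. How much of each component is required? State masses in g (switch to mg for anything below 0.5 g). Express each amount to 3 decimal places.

sodium nitrate 2.390 g; glycerol 24.872 g; bromocresol purple 31.928 mg; sorbitol 10.849 g

Scale factor relative to 1 L: 0.882.
sodium nitrate: 2.71 g/L × 0.882 L = 2.390 g
glycerol: 28.2 g/L × 0.882 L = 24.872 g
bromocresol purple: 36.2 mg/L × 0.882 L = 31.928 mg
sorbitol: 12.3 g/L × 0.882 L = 10.849 g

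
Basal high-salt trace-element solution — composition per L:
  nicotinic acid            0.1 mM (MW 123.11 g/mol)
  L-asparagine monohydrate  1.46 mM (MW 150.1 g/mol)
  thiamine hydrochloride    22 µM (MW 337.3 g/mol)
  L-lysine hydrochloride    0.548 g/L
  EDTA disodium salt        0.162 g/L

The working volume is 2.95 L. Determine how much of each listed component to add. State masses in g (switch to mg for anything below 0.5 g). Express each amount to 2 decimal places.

nicotinic acid 36.32 mg; L-asparagine monohydrate 0.65 g; thiamine hydrochloride 21.89 mg; L-lysine hydrochloride 1.62 g; EDTA disodium salt 477.90 mg

Scale factor relative to 1 L: 2.95.
nicotinic acid: 0.1 mmol/L × 123.11 mg/mmol × 2.95 L = 36.32 mg
L-asparagine monohydrate: 1.46 mmol/L × 150.1 g/mol × 2.95 L ÷ 1000 = 0.65 g
thiamine hydrochloride: 22 µmol/L × 337.3 g/mol × 2.95 L ÷ 1000 = 21.89 mg
L-lysine hydrochloride: 0.548 g/L × 2.95 L = 1.62 g
EDTA disodium salt: 0.162 g/L × 2.95 L = 0.4779 g = 477.90 mg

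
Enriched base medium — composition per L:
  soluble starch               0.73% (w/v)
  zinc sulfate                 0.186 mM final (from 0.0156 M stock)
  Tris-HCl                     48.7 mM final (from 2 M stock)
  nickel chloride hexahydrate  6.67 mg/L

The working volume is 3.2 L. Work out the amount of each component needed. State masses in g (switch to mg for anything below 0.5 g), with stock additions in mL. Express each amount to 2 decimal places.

Working volume: 3.2 L.
soluble starch: 0.73% w/v = 7.3 g/L → 7.3 × 3.2 L = 23.36 g
zinc sulfate: C1V1 = C2V2 → 0.186 mM × 3200 mL ÷ 15.6 mM = 38.15 mL
Tris-HCl: C1V1 = C2V2 → 48.7 mM × 3200 mL ÷ 2000 mM = 77.92 mL
nickel chloride hexahydrate: 6.67 mg/L × 3.2 L = 21.34 mg

soluble starch 23.36 g; zinc sulfate 38.15 mL; Tris-HCl 77.92 mL; nickel chloride hexahydrate 21.34 mg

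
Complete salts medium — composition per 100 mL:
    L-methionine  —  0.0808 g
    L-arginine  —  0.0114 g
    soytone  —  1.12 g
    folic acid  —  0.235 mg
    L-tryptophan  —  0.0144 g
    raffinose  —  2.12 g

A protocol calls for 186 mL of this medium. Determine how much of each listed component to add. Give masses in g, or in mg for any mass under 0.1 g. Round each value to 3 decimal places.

Ratio of target to recipe volume: 186 / 100 = 1.86.
L-methionine: 0.0808 g × (186 mL / 100 mL) = 0.150 g
L-arginine: 0.0114 g × (186 mL / 100 mL) = 0.021204 g = 21.204 mg
soytone: 1.12 g × (186 mL / 100 mL) = 2.083 g
folic acid: 0.235 mg × (186 mL / 100 mL) = 0.437 mg
L-tryptophan: 0.0144 g × (186 mL / 100 mL) = 0.026784 g = 26.784 mg
raffinose: 2.12 g × (186 mL / 100 mL) = 3.943 g

L-methionine 0.150 g; L-arginine 21.204 mg; soytone 2.083 g; folic acid 0.437 mg; L-tryptophan 26.784 mg; raffinose 3.943 g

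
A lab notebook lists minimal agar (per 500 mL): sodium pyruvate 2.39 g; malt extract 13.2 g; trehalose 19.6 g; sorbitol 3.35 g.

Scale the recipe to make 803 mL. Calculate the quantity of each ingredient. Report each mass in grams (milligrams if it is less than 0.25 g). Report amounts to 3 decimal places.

Scale factor = 803 mL / 500 mL = 1.606.
sodium pyruvate: 2.39 g × (803 mL / 500 mL) = 3.838 g
malt extract: 13.2 g × (803 mL / 500 mL) = 21.199 g
trehalose: 19.6 g × (803 mL / 500 mL) = 31.478 g
sorbitol: 3.35 g × (803 mL / 500 mL) = 5.380 g

sodium pyruvate 3.838 g; malt extract 21.199 g; trehalose 31.478 g; sorbitol 5.380 g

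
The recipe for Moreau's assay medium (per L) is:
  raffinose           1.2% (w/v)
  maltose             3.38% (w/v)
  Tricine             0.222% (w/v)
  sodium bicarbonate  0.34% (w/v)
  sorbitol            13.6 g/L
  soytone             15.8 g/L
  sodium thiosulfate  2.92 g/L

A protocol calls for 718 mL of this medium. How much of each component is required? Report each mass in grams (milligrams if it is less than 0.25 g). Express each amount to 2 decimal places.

Working volume: 718 mL = 0.718 L.
raffinose: 1.2 g per 100 mL × 718 mL ÷ 100 = 8.62 g
maltose: 3.38% w/v = 33.8 g/L → 33.8 × 0.718 L = 24.27 g
Tricine: 0.222 g per 100 mL × 718 mL ÷ 100 = 1.59 g
sodium bicarbonate: 0.34% w/v = 3.4 g/L → 3.4 × 0.718 L = 2.44 g
sorbitol: 13.6 g/L × 0.718 L = 9.76 g
soytone: 15.8 g/L × 0.718 L = 11.34 g
sodium thiosulfate: 2.92 g/L × 0.718 L = 2.10 g

raffinose 8.62 g; maltose 24.27 g; Tricine 1.59 g; sodium bicarbonate 2.44 g; sorbitol 9.76 g; soytone 11.34 g; sodium thiosulfate 2.10 g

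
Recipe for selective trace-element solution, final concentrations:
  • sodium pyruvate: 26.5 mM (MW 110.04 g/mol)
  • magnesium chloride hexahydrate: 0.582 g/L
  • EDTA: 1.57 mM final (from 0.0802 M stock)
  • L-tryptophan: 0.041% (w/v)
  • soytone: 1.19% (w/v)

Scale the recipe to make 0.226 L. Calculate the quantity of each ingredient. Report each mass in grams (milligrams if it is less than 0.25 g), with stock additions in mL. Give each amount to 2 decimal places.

sodium pyruvate 0.66 g; magnesium chloride hexahydrate 131.53 mg; EDTA 4.42 mL; L-tryptophan 92.66 mg; soytone 2.69 g

Scale factor relative to 1 L: 0.226.
sodium pyruvate: 26.5 mmol/L × 110.04 g/mol × 0.226 L ÷ 1000 = 0.66 g
magnesium chloride hexahydrate: 0.582 g/L × 0.226 L = 0.131532 g = 131.53 mg
EDTA: dilute stock: 1.57 mM × 226 mL ÷ 80.2 mM = 4.42 mL
L-tryptophan: 0.041 g per 100 mL × 226 mL ÷ 100 = 0.09266 g = 92.66 mg
soytone: 1.19% w/v = 11.9 g/L → 11.9 × 0.226 L = 2.69 g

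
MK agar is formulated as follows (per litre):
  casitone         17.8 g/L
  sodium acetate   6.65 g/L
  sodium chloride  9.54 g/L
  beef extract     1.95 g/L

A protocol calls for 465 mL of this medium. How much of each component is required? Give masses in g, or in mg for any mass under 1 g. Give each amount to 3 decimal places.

casitone 8.277 g; sodium acetate 3.092 g; sodium chloride 4.436 g; beef extract 906.750 mg

Working volume: 465 mL = 0.465 L.
casitone: 17.8 g/L × 0.465 L = 8.277 g
sodium acetate: 6.65 g/L × 0.465 L = 3.092 g
sodium chloride: 9.54 g/L × 0.465 L = 4.436 g
beef extract: 1.95 g/L × 0.465 L = 0.90675 g = 906.750 mg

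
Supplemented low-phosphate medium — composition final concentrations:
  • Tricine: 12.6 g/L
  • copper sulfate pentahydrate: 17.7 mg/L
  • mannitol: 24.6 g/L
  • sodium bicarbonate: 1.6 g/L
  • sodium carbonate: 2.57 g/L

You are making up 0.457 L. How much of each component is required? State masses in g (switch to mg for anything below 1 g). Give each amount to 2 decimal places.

Tricine 5.76 g; copper sulfate pentahydrate 8.09 mg; mannitol 11.24 g; sodium bicarbonate 731.20 mg; sodium carbonate 1.17 g

Working volume: 0.457 L.
Tricine: 12.6 g/L × 0.457 L = 5.76 g
copper sulfate pentahydrate: 17.7 mg/L × 0.457 L = 8.09 mg
mannitol: 24.6 g/L × 0.457 L = 11.24 g
sodium bicarbonate: 1.6 g/L × 0.457 L = 0.7312 g = 731.20 mg
sodium carbonate: 2.57 g/L × 0.457 L = 1.17 g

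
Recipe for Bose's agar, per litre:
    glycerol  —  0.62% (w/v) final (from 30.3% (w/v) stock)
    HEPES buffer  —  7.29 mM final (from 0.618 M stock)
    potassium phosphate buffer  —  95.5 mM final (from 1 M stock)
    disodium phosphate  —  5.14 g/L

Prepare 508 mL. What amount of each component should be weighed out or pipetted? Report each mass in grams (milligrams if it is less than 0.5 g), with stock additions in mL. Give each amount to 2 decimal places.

glycerol 10.39 mL; HEPES buffer 5.99 mL; potassium phosphate buffer 48.51 mL; disodium phosphate 2.61 g

Target volume = 508 mL = 0.508 L.
glycerol: dilute stock: 0.62% ÷ 30.3% × 508 mL = 10.39 mL
HEPES buffer: V = C2·V2/C1 = 7.29 mM × 508 mL ÷ 618 mM = 5.99 mL
potassium phosphate buffer: dilute stock: 95.5 mM × 508 mL ÷ 1000 mM = 48.51 mL
disodium phosphate: 5.14 g/L × 0.508 L = 2.61 g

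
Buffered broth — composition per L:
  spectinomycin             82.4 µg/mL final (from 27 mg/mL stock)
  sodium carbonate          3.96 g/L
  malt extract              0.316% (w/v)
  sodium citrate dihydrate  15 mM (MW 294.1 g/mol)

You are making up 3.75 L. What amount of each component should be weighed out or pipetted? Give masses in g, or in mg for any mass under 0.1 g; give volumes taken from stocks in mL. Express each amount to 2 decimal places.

Working volume: 3.75 L.
spectinomycin: C1V1 = C2V2 → 82.4 µg/mL × 3750 mL ÷ 27000 µg/mL = 11.44 mL
sodium carbonate: 3.96 g/L × 3.75 L = 14.85 g
malt extract: 0.316 g per 100 mL × 3750 mL ÷ 100 = 11.85 g
sodium citrate dihydrate: 15 mmol/L × 294.1 g/mol × 3.75 L ÷ 1000 = 16.54 g

spectinomycin 11.44 mL; sodium carbonate 14.85 g; malt extract 11.85 g; sodium citrate dihydrate 16.54 g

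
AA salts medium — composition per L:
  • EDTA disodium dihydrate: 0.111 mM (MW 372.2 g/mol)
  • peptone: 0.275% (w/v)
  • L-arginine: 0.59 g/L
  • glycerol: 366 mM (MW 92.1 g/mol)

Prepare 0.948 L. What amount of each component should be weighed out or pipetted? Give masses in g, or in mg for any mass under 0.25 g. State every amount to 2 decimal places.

EDTA disodium dihydrate 39.17 mg; peptone 2.61 g; L-arginine 0.56 g; glycerol 31.96 g

Scale factor relative to 1 L: 0.948.
EDTA disodium dihydrate: 0.111 mmol/L × 372.2 mg/mmol × 0.948 L = 39.17 mg
peptone: 0.275 g per 100 mL × 948 mL ÷ 100 = 2.61 g
L-arginine: 0.59 g/L × 0.948 L = 0.56 g
glycerol: 366 mmol/L × 92.1 g/mol × 0.948 L ÷ 1000 = 31.96 g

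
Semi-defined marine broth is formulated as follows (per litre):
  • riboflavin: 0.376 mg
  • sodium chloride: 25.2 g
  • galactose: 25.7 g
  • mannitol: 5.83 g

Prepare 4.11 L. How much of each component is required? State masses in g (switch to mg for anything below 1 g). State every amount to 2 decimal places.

riboflavin 1.55 mg; sodium chloride 103.57 g; galactose 105.63 g; mannitol 23.96 g

Ratio of target to recipe volume: 4110 / 1000 = 4.11.
riboflavin: 0.376 mg × (4110 mL / 1000 mL) = 1.55 mg
sodium chloride: 25.2 g × (4110 mL / 1000 mL) = 103.57 g
galactose: 25.7 g × (4110 mL / 1000 mL) = 105.63 g
mannitol: 5.83 g × (4110 mL / 1000 mL) = 23.96 g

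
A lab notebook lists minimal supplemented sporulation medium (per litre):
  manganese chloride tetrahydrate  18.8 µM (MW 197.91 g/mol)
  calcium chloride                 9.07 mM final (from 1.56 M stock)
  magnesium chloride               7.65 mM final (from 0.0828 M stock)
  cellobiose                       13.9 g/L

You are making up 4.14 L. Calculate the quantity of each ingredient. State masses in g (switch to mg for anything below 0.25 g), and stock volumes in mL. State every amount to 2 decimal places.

Scale factor relative to 1 L: 4.14.
manganese chloride tetrahydrate: 18.8 µmol/L × 197.91 g/mol × 4.14 L ÷ 1000 = 15.40 mg
calcium chloride: V = C2·V2/C1 = 9.07 mM × 4140 mL ÷ 1560 mM = 24.07 mL
magnesium chloride: dilute stock: 7.65 mM × 4140 mL ÷ 82.8 mM = 382.50 mL
cellobiose: 13.9 g/L × 4.14 L = 57.55 g

manganese chloride tetrahydrate 15.40 mg; calcium chloride 24.07 mL; magnesium chloride 382.50 mL; cellobiose 57.55 g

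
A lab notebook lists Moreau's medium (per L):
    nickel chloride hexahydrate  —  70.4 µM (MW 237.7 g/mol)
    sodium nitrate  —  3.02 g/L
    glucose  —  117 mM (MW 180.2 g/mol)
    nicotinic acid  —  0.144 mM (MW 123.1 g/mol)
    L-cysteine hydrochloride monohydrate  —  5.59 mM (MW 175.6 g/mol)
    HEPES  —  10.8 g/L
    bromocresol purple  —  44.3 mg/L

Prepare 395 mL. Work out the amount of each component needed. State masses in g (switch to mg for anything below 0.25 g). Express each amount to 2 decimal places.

Working volume: 395 mL = 0.395 L.
nickel chloride hexahydrate: 70.4 µmol/L × 237.7 g/mol × 0.395 L ÷ 1000 = 6.61 mg
sodium nitrate: 3.02 g/L × 0.395 L = 1.19 g
glucose: 117 mmol/L × 180.2 g/mol × 0.395 L ÷ 1000 = 8.33 g
nicotinic acid: 0.144 mmol/L × 123.1 mg/mmol × 0.395 L = 7.00 mg
L-cysteine hydrochloride monohydrate: 5.59 mmol/L × 175.6 g/mol × 0.395 L ÷ 1000 = 0.39 g
HEPES: 10.8 g/L × 0.395 L = 4.27 g
bromocresol purple: 44.3 mg/L × 0.395 L = 17.50 mg

nickel chloride hexahydrate 6.61 mg; sodium nitrate 1.19 g; glucose 8.33 g; nicotinic acid 7.00 mg; L-cysteine hydrochloride monohydrate 0.39 g; HEPES 4.27 g; bromocresol purple 17.50 mg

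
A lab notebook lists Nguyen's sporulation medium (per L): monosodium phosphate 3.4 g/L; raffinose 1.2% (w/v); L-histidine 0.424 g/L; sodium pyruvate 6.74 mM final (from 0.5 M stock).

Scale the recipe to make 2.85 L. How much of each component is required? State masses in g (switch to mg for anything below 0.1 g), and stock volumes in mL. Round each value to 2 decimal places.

monosodium phosphate 9.69 g; raffinose 34.20 g; L-histidine 1.21 g; sodium pyruvate 38.42 mL

Working volume: 2.85 L.
monosodium phosphate: 3.4 g/L × 2.85 L = 9.69 g
raffinose: 1.2% w/v = 12 g/L → 12 × 2.85 L = 34.20 g
L-histidine: 0.424 g/L × 2.85 L = 1.21 g
sodium pyruvate: dilute stock: 6.74 mM × 2850 mL ÷ 500 mM = 38.42 mL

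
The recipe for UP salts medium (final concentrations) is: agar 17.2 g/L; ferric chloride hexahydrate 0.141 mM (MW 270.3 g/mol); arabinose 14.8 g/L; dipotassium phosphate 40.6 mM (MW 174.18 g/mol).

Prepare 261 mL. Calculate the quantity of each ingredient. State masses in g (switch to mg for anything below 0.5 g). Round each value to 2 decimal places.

agar 4.49 g; ferric chloride hexahydrate 9.95 mg; arabinose 3.86 g; dipotassium phosphate 1.85 g

Working volume: 261 mL = 0.261 L.
agar: 17.2 g/L × 0.261 L = 4.49 g
ferric chloride hexahydrate: 0.141 mmol/L × 270.3 mg/mmol × 0.261 L = 9.95 mg
arabinose: 14.8 g/L × 0.261 L = 3.86 g
dipotassium phosphate: 40.6 mmol/L × 174.18 g/mol × 0.261 L ÷ 1000 = 1.85 g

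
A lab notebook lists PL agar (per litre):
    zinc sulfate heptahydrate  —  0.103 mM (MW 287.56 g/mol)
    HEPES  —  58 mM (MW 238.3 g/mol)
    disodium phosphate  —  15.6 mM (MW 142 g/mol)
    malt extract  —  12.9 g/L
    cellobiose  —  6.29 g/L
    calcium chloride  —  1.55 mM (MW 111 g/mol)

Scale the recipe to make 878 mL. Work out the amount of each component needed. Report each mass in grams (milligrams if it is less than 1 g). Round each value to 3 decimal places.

Target volume = 878 mL = 0.878 L.
zinc sulfate heptahydrate: 0.103 mmol/L × 287.56 mg/mmol × 0.878 L = 26.005 mg
HEPES: 58 mmol/L × 238.3 g/mol × 0.878 L ÷ 1000 = 12.135 g
disodium phosphate: 15.6 mmol/L × 142 g/mol × 0.878 L ÷ 1000 = 1.945 g
malt extract: 12.9 g/L × 0.878 L = 11.326 g
cellobiose: 6.29 g/L × 0.878 L = 5.523 g
calcium chloride: 1.55 mmol/L × 111 mg/mmol × 0.878 L = 151.060 mg

zinc sulfate heptahydrate 26.005 mg; HEPES 12.135 g; disodium phosphate 1.945 g; malt extract 11.326 g; cellobiose 5.523 g; calcium chloride 151.060 mg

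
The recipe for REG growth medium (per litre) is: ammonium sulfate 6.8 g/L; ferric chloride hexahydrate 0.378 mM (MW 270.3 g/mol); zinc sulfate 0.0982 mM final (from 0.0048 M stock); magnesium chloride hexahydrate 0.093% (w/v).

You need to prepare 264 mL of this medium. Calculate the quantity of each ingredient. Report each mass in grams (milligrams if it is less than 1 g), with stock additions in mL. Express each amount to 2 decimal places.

ammonium sulfate 1.80 g; ferric chloride hexahydrate 26.97 mg; zinc sulfate 5.40 mL; magnesium chloride hexahydrate 245.52 mg

Scale factor relative to 1 L: 0.264.
ammonium sulfate: 6.8 g/L × 0.264 L = 1.80 g
ferric chloride hexahydrate: 0.378 mmol/L × 270.3 mg/mmol × 0.264 L = 26.97 mg
zinc sulfate: C1V1 = C2V2 → 0.0982 mM × 264 mL ÷ 4.8 mM = 5.40 mL
magnesium chloride hexahydrate: 0.093 g per 100 mL × 264 mL ÷ 100 = 0.24552 g = 245.52 mg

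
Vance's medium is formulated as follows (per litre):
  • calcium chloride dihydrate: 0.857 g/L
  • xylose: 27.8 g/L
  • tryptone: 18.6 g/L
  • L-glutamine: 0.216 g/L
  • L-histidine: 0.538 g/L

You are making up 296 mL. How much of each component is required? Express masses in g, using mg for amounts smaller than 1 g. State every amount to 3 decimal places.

Target volume = 296 mL = 0.296 L.
calcium chloride dihydrate: 0.857 g/L × 0.296 L = 0.253672 g = 253.672 mg
xylose: 27.8 g/L × 0.296 L = 8.229 g
tryptone: 18.6 g/L × 0.296 L = 5.506 g
L-glutamine: 0.216 g/L × 0.296 L = 0.063936 g = 63.936 mg
L-histidine: 0.538 g/L × 0.296 L = 0.159248 g = 159.248 mg

calcium chloride dihydrate 253.672 mg; xylose 8.229 g; tryptone 5.506 g; L-glutamine 63.936 mg; L-histidine 159.248 mg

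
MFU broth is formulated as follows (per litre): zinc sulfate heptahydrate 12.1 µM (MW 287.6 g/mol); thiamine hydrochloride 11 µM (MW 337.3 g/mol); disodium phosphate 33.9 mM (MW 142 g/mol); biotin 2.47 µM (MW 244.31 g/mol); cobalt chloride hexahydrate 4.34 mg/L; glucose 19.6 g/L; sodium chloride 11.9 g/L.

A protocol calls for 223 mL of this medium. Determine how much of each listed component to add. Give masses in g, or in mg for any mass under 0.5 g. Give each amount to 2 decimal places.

Working volume: 223 mL = 0.223 L.
zinc sulfate heptahydrate: 12.1 µmol/L × 287.6 g/mol × 0.223 L ÷ 1000 = 0.78 mg
thiamine hydrochloride: 11 µmol/L × 337.3 g/mol × 0.223 L ÷ 1000 = 0.83 mg
disodium phosphate: 33.9 mmol/L × 142 g/mol × 0.223 L ÷ 1000 = 1.07 g
biotin: 2.47 µmol/L × 244.31 g/mol × 0.223 L ÷ 1000 = 0.13 mg
cobalt chloride hexahydrate: 4.34 mg/L × 0.223 L = 0.97 mg
glucose: 19.6 g/L × 0.223 L = 4.37 g
sodium chloride: 11.9 g/L × 0.223 L = 2.65 g

zinc sulfate heptahydrate 0.78 mg; thiamine hydrochloride 0.83 mg; disodium phosphate 1.07 g; biotin 0.13 mg; cobalt chloride hexahydrate 0.97 mg; glucose 4.37 g; sodium chloride 2.65 g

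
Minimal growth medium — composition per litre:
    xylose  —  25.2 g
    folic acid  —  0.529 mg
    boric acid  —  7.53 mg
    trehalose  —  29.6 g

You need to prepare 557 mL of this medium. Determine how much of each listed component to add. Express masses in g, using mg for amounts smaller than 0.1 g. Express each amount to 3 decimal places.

Scale factor = 557 mL / 1000 mL = 0.557.
xylose: 25.2 g × (557 mL / 1000 mL) = 14.036 g
folic acid: 0.529 mg × (557 mL / 1000 mL) = 0.295 mg
boric acid: 7.53 mg × (557 mL / 1000 mL) = 4.194 mg
trehalose: 29.6 g × (557 mL / 1000 mL) = 16.487 g

xylose 14.036 g; folic acid 0.295 mg; boric acid 4.194 mg; trehalose 16.487 g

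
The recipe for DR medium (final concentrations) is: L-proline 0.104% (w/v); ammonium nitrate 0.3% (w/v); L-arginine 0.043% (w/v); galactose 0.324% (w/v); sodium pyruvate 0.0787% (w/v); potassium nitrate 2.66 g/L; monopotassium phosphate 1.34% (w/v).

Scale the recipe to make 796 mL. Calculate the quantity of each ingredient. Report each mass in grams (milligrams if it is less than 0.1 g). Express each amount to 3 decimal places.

L-proline 0.828 g; ammonium nitrate 2.388 g; L-arginine 0.342 g; galactose 2.579 g; sodium pyruvate 0.626 g; potassium nitrate 2.117 g; monopotassium phosphate 10.666 g

Working volume: 796 mL = 0.796 L.
L-proline: 0.104 g per 100 mL × 796 mL ÷ 100 = 0.828 g
ammonium nitrate: 0.3% w/v = 3 g/L → 3 × 0.796 L = 2.388 g
L-arginine: 0.043 g per 100 mL × 796 mL ÷ 100 = 0.342 g
galactose: 0.324% w/v = 3.24 g/L → 3.24 × 0.796 L = 2.579 g
sodium pyruvate: 0.0787% w/v = 0.787 g/L → 0.787 × 0.796 L = 0.626 g
potassium nitrate: 2.66 g/L × 0.796 L = 2.117 g
monopotassium phosphate: 1.34 g per 100 mL × 796 mL ÷ 100 = 10.666 g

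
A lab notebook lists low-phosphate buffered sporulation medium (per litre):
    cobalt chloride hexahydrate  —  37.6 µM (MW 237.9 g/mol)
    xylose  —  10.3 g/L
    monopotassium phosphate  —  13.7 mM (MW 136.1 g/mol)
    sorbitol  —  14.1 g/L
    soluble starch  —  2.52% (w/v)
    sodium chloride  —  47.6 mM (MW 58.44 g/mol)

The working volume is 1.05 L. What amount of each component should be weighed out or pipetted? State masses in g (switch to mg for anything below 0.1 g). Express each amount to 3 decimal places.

Scale factor relative to 1 L: 1.05.
cobalt chloride hexahydrate: 37.6 µmol/L × 237.9 g/mol × 1.05 L ÷ 1000 = 9.392 mg
xylose: 10.3 g/L × 1.05 L = 10.815 g
monopotassium phosphate: 13.7 mmol/L × 136.1 g/mol × 1.05 L ÷ 1000 = 1.958 g
sorbitol: 14.1 g/L × 1.05 L = 14.805 g
soluble starch: 2.52 g per 100 mL × 1050 mL ÷ 100 = 26.460 g
sodium chloride: 47.6 mmol/L × 58.44 g/mol × 1.05 L ÷ 1000 = 2.921 g

cobalt chloride hexahydrate 9.392 mg; xylose 10.815 g; monopotassium phosphate 1.958 g; sorbitol 14.805 g; soluble starch 26.460 g; sodium chloride 2.921 g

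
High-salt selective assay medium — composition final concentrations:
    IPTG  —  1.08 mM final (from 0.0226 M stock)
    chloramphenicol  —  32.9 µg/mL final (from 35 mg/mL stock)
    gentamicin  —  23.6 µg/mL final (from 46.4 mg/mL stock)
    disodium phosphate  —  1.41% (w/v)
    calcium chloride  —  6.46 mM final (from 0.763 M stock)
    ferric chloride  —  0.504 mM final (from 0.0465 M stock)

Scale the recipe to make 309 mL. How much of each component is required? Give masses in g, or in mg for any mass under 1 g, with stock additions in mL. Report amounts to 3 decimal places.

Working volume: 309 mL = 0.309 L.
IPTG: dilute stock: 1.08 mM × 309 mL ÷ 22.6 mM = 14.766 mL
chloramphenicol: dilute stock: 32.9 µg/mL × 309 mL ÷ 35000 µg/mL = 0.290 mL
gentamicin: dilute stock: 23.6 µg/mL × 309 mL ÷ 46400 µg/mL = 0.157 mL
disodium phosphate: 1.41% w/v = 14.1 g/L → 14.1 × 0.309 L = 4.357 g
calcium chloride: V = C2·V2/C1 = 6.46 mM × 309 mL ÷ 763 mM = 2.616 mL
ferric chloride: C1V1 = C2V2 → 0.504 mM × 309 mL ÷ 46.5 mM = 3.349 mL

IPTG 14.766 mL; chloramphenicol 0.290 mL; gentamicin 0.157 mL; disodium phosphate 4.357 g; calcium chloride 2.616 mL; ferric chloride 3.349 mL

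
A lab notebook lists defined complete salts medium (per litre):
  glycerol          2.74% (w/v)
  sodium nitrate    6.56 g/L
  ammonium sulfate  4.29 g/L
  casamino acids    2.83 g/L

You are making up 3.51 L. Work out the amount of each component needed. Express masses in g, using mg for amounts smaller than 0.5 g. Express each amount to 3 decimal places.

Working volume: 3.51 L.
glycerol: 2.74% w/v = 27.4 g/L → 27.4 × 3.51 L = 96.174 g
sodium nitrate: 6.56 g/L × 3.51 L = 23.026 g
ammonium sulfate: 4.29 g/L × 3.51 L = 15.058 g
casamino acids: 2.83 g/L × 3.51 L = 9.933 g

glycerol 96.174 g; sodium nitrate 23.026 g; ammonium sulfate 15.058 g; casamino acids 9.933 g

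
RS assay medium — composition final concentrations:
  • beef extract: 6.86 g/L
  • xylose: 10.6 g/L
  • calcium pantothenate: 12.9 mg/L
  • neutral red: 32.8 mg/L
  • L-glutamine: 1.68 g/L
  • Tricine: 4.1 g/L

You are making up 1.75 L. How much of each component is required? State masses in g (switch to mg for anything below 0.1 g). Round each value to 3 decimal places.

Scale factor relative to 1 L: 1.75.
beef extract: 6.86 g/L × 1.75 L = 12.005 g
xylose: 10.6 g/L × 1.75 L = 18.550 g
calcium pantothenate: 12.9 mg/L × 1.75 L = 22.575 mg
neutral red: 32.8 mg/L × 1.75 L = 57.400 mg
L-glutamine: 1.68 g/L × 1.75 L = 2.940 g
Tricine: 4.1 g/L × 1.75 L = 7.175 g

beef extract 12.005 g; xylose 18.550 g; calcium pantothenate 22.575 mg; neutral red 57.400 mg; L-glutamine 2.940 g; Tricine 7.175 g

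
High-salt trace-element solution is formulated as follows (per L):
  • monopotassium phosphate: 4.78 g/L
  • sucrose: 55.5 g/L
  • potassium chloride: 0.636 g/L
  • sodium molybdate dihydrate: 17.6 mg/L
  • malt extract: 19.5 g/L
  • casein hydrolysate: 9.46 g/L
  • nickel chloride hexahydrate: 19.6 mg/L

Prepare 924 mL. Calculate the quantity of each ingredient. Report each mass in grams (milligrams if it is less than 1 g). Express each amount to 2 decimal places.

Scale factor relative to 1 L: 0.924.
monopotassium phosphate: 4.78 g/L × 0.924 L = 4.42 g
sucrose: 55.5 g/L × 0.924 L = 51.28 g
potassium chloride: 0.636 g/L × 0.924 L = 0.587664 g = 587.66 mg
sodium molybdate dihydrate: 17.6 mg/L × 0.924 L = 16.26 mg
malt extract: 19.5 g/L × 0.924 L = 18.02 g
casein hydrolysate: 9.46 g/L × 0.924 L = 8.74 g
nickel chloride hexahydrate: 19.6 mg/L × 0.924 L = 18.11 mg

monopotassium phosphate 4.42 g; sucrose 51.28 g; potassium chloride 587.66 mg; sodium molybdate dihydrate 16.26 mg; malt extract 18.02 g; casein hydrolysate 8.74 g; nickel chloride hexahydrate 18.11 mg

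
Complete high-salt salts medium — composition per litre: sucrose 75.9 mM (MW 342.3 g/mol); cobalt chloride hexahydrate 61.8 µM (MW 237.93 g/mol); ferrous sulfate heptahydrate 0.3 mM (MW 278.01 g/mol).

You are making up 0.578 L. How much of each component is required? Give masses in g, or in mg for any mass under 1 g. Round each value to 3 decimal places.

Working volume: 0.578 L.
sucrose: 75.9 mmol/L × 342.3 g/mol × 0.578 L ÷ 1000 = 15.017 g
cobalt chloride hexahydrate: 61.8 µmol/L × 237.93 g/mol × 0.578 L ÷ 1000 = 8.499 mg
ferrous sulfate heptahydrate: 0.3 mmol/L × 278.01 mg/mmol × 0.578 L = 48.207 mg

sucrose 15.017 g; cobalt chloride hexahydrate 8.499 mg; ferrous sulfate heptahydrate 48.207 mg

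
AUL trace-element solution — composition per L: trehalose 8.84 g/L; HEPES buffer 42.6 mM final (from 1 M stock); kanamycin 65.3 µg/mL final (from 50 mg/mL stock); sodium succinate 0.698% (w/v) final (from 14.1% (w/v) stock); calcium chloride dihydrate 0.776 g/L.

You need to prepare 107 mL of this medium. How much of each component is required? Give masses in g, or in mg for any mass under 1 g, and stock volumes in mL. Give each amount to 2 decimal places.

Working volume: 107 mL = 0.107 L.
trehalose: 8.84 g/L × 0.107 L = 0.94588 g = 945.88 mg
HEPES buffer: V = C2·V2/C1 = 42.6 mM × 107 mL ÷ 1000 mM = 4.56 mL
kanamycin: C1V1 = C2V2 → 65.3 µg/mL × 107 mL ÷ 50000 µg/mL = 0.14 mL
sodium succinate: dilute stock: 0.698% ÷ 14.1% × 107 mL = 5.30 mL
calcium chloride dihydrate: 0.776 g/L × 0.107 L = 0.083032 g = 83.03 mg

trehalose 945.88 mg; HEPES buffer 4.56 mL; kanamycin 0.14 mL; sodium succinate 5.30 mL; calcium chloride dihydrate 83.03 mg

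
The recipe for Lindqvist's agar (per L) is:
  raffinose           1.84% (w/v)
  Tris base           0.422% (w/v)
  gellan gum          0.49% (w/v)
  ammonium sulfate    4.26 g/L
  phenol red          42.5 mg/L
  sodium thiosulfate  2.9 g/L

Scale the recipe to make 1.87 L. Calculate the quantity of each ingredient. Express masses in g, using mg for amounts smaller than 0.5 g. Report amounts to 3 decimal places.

Working volume: 1.87 L.
raffinose: 1.84 g per 100 mL × 1870 mL ÷ 100 = 34.408 g
Tris base: 0.422% w/v = 4.22 g/L → 4.22 × 1.87 L = 7.891 g
gellan gum: 0.49% w/v = 4.9 g/L → 4.9 × 1.87 L = 9.163 g
ammonium sulfate: 4.26 g/L × 1.87 L = 7.966 g
phenol red: 42.5 mg/L × 1.87 L = 79.475 mg
sodium thiosulfate: 2.9 g/L × 1.87 L = 5.423 g

raffinose 34.408 g; Tris base 7.891 g; gellan gum 9.163 g; ammonium sulfate 7.966 g; phenol red 79.475 mg; sodium thiosulfate 5.423 g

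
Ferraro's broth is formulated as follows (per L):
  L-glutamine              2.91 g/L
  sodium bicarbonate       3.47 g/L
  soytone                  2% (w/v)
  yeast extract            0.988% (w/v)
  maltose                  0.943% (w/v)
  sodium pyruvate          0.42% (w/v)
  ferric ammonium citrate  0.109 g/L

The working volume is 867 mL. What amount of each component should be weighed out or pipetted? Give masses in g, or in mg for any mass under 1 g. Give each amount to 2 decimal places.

L-glutamine 2.52 g; sodium bicarbonate 3.01 g; soytone 17.34 g; yeast extract 8.57 g; maltose 8.18 g; sodium pyruvate 3.64 g; ferric ammonium citrate 94.50 mg

Target volume = 867 mL = 0.867 L.
L-glutamine: 2.91 g/L × 0.867 L = 2.52 g
sodium bicarbonate: 3.47 g/L × 0.867 L = 3.01 g
soytone: 2 g per 100 mL × 867 mL ÷ 100 = 17.34 g
yeast extract: 0.988 g per 100 mL × 867 mL ÷ 100 = 8.57 g
maltose: 0.943% w/v = 9.43 g/L → 9.43 × 0.867 L = 8.18 g
sodium pyruvate: 0.42% w/v = 4.2 g/L → 4.2 × 0.867 L = 3.64 g
ferric ammonium citrate: 0.109 g/L × 0.867 L = 0.094503 g = 94.50 mg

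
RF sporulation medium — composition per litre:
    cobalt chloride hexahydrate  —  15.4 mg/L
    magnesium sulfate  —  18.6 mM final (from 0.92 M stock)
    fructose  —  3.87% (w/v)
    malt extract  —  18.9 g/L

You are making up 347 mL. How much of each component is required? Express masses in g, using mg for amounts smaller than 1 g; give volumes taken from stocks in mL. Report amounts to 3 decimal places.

Target volume = 347 mL = 0.347 L.
cobalt chloride hexahydrate: 15.4 mg/L × 0.347 L = 5.344 mg
magnesium sulfate: C1V1 = C2V2 → 18.6 mM × 347 mL ÷ 920 mM = 7.015 mL
fructose: 3.87% w/v = 38.7 g/L → 38.7 × 0.347 L = 13.429 g
malt extract: 18.9 g/L × 0.347 L = 6.558 g

cobalt chloride hexahydrate 5.344 mg; magnesium sulfate 7.015 mL; fructose 13.429 g; malt extract 6.558 g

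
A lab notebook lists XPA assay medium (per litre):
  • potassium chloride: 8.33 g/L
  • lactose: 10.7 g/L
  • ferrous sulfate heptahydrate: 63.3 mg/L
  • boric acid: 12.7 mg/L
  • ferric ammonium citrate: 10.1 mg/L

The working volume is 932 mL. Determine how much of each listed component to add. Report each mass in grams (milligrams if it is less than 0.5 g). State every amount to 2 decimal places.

Target volume = 932 mL = 0.932 L.
potassium chloride: 8.33 g/L × 0.932 L = 7.76 g
lactose: 10.7 g/L × 0.932 L = 9.97 g
ferrous sulfate heptahydrate: 63.3 mg/L × 0.932 L = 59.00 mg
boric acid: 12.7 mg/L × 0.932 L = 11.84 mg
ferric ammonium citrate: 10.1 mg/L × 0.932 L = 9.41 mg

potassium chloride 7.76 g; lactose 9.97 g; ferrous sulfate heptahydrate 59.00 mg; boric acid 11.84 mg; ferric ammonium citrate 9.41 mg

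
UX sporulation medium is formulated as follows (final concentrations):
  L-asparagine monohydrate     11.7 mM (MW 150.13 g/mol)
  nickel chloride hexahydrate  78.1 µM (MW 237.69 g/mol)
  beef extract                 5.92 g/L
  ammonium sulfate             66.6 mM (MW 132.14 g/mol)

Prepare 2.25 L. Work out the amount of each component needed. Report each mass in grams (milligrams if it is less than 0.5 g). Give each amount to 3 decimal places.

L-asparagine monohydrate 3.952 g; nickel chloride hexahydrate 41.768 mg; beef extract 13.320 g; ammonium sulfate 19.801 g

Working volume: 2.25 L.
L-asparagine monohydrate: 11.7 mmol/L × 150.13 g/mol × 2.25 L ÷ 1000 = 3.952 g
nickel chloride hexahydrate: 78.1 µmol/L × 237.69 g/mol × 2.25 L ÷ 1000 = 41.768 mg
beef extract: 5.92 g/L × 2.25 L = 13.320 g
ammonium sulfate: 66.6 mmol/L × 132.14 g/mol × 2.25 L ÷ 1000 = 19.801 g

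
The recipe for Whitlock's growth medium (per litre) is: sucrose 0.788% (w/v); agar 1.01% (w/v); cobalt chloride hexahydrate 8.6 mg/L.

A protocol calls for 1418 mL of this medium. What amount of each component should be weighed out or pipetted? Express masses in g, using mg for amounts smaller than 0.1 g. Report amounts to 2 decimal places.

Target volume = 1418 mL = 1.418 L.
sucrose: 0.788 g per 100 mL × 1418 mL ÷ 100 = 11.17 g
agar: 1.01% w/v = 10.1 g/L → 10.1 × 1.418 L = 14.32 g
cobalt chloride hexahydrate: 8.6 mg/L × 1.418 L = 12.19 mg

sucrose 11.17 g; agar 14.32 g; cobalt chloride hexahydrate 12.19 mg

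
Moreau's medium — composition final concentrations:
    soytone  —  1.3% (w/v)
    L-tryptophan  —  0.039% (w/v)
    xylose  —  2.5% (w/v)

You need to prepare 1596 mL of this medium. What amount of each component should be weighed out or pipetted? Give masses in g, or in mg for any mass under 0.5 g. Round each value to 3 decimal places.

soytone 20.748 g; L-tryptophan 0.622 g; xylose 39.900 g

Scale factor relative to 1 L: 1.596.
soytone: 1.3% w/v = 13 g/L → 13 × 1.596 L = 20.748 g
L-tryptophan: 0.039 g per 100 mL × 1596 mL ÷ 100 = 0.622 g
xylose: 2.5% w/v = 25 g/L → 25 × 1.596 L = 39.900 g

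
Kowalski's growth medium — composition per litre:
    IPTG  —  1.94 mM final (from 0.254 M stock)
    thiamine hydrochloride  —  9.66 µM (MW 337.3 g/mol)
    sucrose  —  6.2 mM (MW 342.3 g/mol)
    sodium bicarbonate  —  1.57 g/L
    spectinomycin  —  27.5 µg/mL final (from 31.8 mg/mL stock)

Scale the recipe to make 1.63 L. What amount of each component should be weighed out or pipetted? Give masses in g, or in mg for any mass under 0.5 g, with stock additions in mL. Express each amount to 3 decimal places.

Working volume: 1.63 L.
IPTG: dilute stock: 1.94 mM × 1630 mL ÷ 254 mM = 12.450 mL
thiamine hydrochloride: 9.66 µmol/L × 337.3 g/mol × 1.63 L ÷ 1000 = 5.311 mg
sucrose: 6.2 mmol/L × 342.3 g/mol × 1.63 L ÷ 1000 = 3.459 g
sodium bicarbonate: 1.57 g/L × 1.63 L = 2.559 g
spectinomycin: C1V1 = C2V2 → 27.5 µg/mL × 1630 mL ÷ 31800 µg/mL = 1.410 mL

IPTG 12.450 mL; thiamine hydrochloride 5.311 mg; sucrose 3.459 g; sodium bicarbonate 2.559 g; spectinomycin 1.410 mL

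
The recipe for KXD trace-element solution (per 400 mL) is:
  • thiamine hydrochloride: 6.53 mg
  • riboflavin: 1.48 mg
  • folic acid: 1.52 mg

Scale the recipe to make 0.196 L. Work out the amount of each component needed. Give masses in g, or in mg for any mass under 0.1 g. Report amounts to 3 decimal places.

Ratio of target to recipe volume: 196 / 400 = 0.49.
thiamine hydrochloride: 6.53 mg × (196 mL / 400 mL) = 3.200 mg
riboflavin: 1.48 mg × (196 mL / 400 mL) = 0.725 mg
folic acid: 1.52 mg × (196 mL / 400 mL) = 0.745 mg

thiamine hydrochloride 3.200 mg; riboflavin 0.725 mg; folic acid 0.745 mg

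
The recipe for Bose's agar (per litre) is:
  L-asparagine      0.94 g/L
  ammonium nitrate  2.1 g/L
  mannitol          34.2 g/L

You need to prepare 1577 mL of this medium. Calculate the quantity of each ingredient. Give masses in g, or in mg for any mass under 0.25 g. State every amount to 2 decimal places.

L-asparagine 1.48 g; ammonium nitrate 3.31 g; mannitol 53.93 g

Working volume: 1577 mL = 1.577 L.
L-asparagine: 0.94 g/L × 1.577 L = 1.48 g
ammonium nitrate: 2.1 g/L × 1.577 L = 3.31 g
mannitol: 34.2 g/L × 1.577 L = 53.93 g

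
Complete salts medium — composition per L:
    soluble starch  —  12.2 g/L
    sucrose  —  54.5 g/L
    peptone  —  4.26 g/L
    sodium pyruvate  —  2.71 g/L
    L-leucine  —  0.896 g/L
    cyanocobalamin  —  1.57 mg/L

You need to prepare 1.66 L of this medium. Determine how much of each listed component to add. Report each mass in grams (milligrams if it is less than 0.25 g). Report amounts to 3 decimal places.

soluble starch 20.252 g; sucrose 90.470 g; peptone 7.072 g; sodium pyruvate 4.499 g; L-leucine 1.487 g; cyanocobalamin 2.606 mg

Working volume: 1.66 L.
soluble starch: 12.2 g/L × 1.66 L = 20.252 g
sucrose: 54.5 g/L × 1.66 L = 90.470 g
peptone: 4.26 g/L × 1.66 L = 7.072 g
sodium pyruvate: 2.71 g/L × 1.66 L = 4.499 g
L-leucine: 0.896 g/L × 1.66 L = 1.487 g
cyanocobalamin: 1.57 mg/L × 1.66 L = 2.606 mg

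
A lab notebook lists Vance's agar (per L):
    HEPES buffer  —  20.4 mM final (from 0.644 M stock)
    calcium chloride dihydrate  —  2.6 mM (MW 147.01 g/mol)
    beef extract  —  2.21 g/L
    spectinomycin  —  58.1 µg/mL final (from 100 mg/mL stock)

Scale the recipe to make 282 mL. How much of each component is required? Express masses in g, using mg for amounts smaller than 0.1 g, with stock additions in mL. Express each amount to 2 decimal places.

HEPES buffer 8.93 mL; calcium chloride dihydrate 0.11 g; beef extract 0.62 g; spectinomycin 0.16 mL

Working volume: 282 mL = 0.282 L.
HEPES buffer: V = C2·V2/C1 = 20.4 mM × 282 mL ÷ 644 mM = 8.93 mL
calcium chloride dihydrate: 2.6 mmol/L × 147.01 g/mol × 0.282 L ÷ 1000 = 0.11 g
beef extract: 2.21 g/L × 0.282 L = 0.62 g
spectinomycin: dilute stock: 58.1 µg/mL × 282 mL ÷ 100000 µg/mL = 0.16 mL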